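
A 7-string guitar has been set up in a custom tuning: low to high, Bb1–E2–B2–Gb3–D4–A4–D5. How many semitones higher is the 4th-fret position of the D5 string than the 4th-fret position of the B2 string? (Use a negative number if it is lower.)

D5 at fret 4 → Gb5 (MIDI 78); B2 at fret 4 → Eb3 (MIDI 51).
78 − 51 = 27, so the two pitches are 27 semitones apart.

27 semitones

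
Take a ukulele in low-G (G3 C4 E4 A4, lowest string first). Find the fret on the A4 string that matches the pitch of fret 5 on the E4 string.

0

Fret 5 on E4 is MIDI 64 + 5 = 69 (A4). On the A4 string (open MIDI 69), that pitch is 69 − 69 = fret 0.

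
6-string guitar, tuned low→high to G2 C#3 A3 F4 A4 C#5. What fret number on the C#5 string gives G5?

6

G5 is 6 semitones above the open C#5 (C#–D–D#–E–F–F#–G), so it sits at fret 6.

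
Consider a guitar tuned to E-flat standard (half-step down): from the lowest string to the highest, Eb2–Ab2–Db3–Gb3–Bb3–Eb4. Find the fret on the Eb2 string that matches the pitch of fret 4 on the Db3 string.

14

Fret 4 on Db3 is MIDI 49 + 4 = 53 (F3). On the Eb2 string (open MIDI 39), that pitch is 53 − 39 = fret 14.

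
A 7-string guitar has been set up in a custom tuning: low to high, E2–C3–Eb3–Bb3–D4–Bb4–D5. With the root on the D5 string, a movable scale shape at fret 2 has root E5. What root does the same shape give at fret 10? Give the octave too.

C6

Moving from fret 2 to fret 10 shifts the root by 8 semitones.
E5 up 8 semitones is C6.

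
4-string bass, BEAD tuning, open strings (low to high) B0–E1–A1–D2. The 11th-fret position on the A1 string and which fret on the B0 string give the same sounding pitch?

21

A1 at fret 11 is A1 + 11 semitones = G#2.
The open B0 string is 10 semitones below the open A1, so the same pitch on the B0 string lies at fret 11 + 10 = 21.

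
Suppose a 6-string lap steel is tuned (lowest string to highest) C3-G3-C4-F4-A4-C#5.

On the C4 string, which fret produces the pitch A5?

21

A5 is 21 semitones above the open C4 (C–C#–D–D#–…–G–G#–A), so it sits at fret 21.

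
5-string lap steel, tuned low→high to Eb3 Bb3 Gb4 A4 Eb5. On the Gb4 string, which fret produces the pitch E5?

10

E5 is 10 semitones above the open Gb4 (Gb–G–Ab–A–…–D–Eb–E), so it sits at fret 10.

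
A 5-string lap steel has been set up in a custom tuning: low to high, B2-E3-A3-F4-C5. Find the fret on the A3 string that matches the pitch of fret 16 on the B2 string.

6

B2 at fret 16 is B2 + 16 semitones = Eb4.
The open A3 string is 10 semitones above the open B2, so the same pitch on the A3 string lies at fret 16 − 10 = 6.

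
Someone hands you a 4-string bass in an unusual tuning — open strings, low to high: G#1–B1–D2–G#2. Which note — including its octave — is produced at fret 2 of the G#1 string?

The open G#1 string plus 2 semitones: G#–A–A#.
No B→C boundary is crossed, so the octave stays at 1.

A#1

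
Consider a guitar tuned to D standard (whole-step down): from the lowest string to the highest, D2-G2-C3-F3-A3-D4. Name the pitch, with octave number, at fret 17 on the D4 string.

G5

D4 is MIDI 62. Adding 17 gives 79, which is G5.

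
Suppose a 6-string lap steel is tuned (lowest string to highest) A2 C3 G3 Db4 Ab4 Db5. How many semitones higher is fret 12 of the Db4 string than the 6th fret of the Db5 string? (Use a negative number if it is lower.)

Db4 at fret 12 → Db5 (MIDI 73); Db5 at fret 6 → G5 (MIDI 79).
73 − 79 = -6, so the two pitches are 6 semitones apart.

-6 semitones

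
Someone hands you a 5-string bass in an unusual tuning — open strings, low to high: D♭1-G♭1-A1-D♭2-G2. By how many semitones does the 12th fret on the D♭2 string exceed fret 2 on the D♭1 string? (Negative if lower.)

D♭2 at fret 12 → D♭3 (MIDI 49); D♭1 at fret 2 → E♭1 (MIDI 27).
49 − 27 = 22, so the two pitches are 22 semitones apart.

22 semitones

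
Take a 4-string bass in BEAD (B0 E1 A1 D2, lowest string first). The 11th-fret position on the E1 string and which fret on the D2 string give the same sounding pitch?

1

Fret 11 on E1 is MIDI 28 + 11 = 39 (D#2). On the D2 string (open MIDI 38), that pitch is 39 − 38 = fret 1.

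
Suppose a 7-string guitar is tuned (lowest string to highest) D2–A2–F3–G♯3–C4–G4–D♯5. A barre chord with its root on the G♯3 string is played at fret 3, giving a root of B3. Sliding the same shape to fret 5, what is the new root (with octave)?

C♯4

Moving from fret 3 to fret 5 shifts the root by 2 semitones.
B3 up 2 semitones is C♯4.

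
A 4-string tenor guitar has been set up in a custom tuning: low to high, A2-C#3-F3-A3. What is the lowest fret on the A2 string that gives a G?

From A2, count semitones up the chromatic scale until reaching G: A–A#–B–C–…–F–F#–G — 10 steps.

10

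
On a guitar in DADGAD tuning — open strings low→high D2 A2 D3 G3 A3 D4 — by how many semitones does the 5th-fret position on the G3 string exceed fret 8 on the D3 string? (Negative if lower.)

2 semitones

G3 at fret 5 → C4 (MIDI 60); D3 at fret 8 → A#3 (MIDI 58).
60 − 58 = 2, so the two pitches are 2 semitones apart.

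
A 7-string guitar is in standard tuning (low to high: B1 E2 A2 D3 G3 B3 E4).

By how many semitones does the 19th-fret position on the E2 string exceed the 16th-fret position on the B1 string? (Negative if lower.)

E2 at fret 19 → B3 (MIDI 59); B1 at fret 16 → D#3 (MIDI 51).
59 − 51 = 8, so the two pitches are 8 semitones apart.

8 semitones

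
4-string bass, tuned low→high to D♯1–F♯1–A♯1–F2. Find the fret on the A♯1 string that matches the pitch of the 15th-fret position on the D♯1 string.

D♯1 at fret 15 is D♯1 + 15 semitones = F♯2.
The open A♯1 string is 7 semitones above the open D♯1, so the same pitch on the A♯1 string lies at fret 15 − 7 = 8.

8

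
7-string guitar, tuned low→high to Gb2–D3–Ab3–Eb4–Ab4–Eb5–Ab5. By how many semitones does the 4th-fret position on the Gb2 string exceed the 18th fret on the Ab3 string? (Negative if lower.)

-28 semitones

Gb2 at fret 4 → Bb2 (MIDI 46); Ab3 at fret 18 → D5 (MIDI 74).
46 − 74 = -28, so the two pitches are 28 semitones apart.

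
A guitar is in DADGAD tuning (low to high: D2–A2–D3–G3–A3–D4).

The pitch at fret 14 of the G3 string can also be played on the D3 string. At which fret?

Fret 14 on G3 is MIDI 55 + 14 = 69 (A4). On the D3 string (open MIDI 50), that pitch is 69 − 50 = fret 19.

19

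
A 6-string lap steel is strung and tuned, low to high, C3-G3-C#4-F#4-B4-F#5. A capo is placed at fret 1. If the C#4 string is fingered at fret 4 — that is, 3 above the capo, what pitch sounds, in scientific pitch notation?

F4

The capo raises the open C#4 by 1 semitone to D4; fretting 3 more gives C#4 + 1 + 3 = C#4 + 4 semitones = F4.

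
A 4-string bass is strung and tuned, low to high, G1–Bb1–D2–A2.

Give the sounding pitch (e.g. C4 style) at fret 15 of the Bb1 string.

Bb1 is MIDI 34. Adding 15 gives 49, which is Db3.
(Equivalently spelled C#3.)

Db3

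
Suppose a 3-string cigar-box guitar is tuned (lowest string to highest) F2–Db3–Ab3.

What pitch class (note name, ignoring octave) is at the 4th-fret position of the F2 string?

A

Each fret is one semitone, so F2 + 4 = A.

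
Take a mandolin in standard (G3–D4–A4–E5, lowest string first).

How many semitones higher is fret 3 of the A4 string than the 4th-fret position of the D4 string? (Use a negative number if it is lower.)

6 semitones

A4 at fret 3 → C5 (MIDI 72); D4 at fret 4 → F#4 (MIDI 66).
72 − 66 = 6, so the two pitches are 6 semitones apart.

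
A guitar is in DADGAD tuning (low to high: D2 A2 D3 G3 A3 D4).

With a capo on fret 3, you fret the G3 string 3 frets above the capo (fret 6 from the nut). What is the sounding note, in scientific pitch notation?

The capo raises the open G3 by 3 semitones to A♯3; fretting 3 more gives G3 + 3 + 3 = G3 + 6 semitones = C♯4.

C♯4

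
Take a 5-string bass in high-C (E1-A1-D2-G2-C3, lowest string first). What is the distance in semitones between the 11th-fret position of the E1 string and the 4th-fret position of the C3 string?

E1 at fret 11 → D#2 (MIDI 39); C3 at fret 4 → E3 (MIDI 52).
39 − 52 = -13, so the two pitches are 13 semitones apart, with E3 the higher.

13 semitones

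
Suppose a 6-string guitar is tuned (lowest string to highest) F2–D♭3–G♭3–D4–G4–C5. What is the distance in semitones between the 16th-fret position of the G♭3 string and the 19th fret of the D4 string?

11 semitones

G♭3 at fret 16 → B♭4 (MIDI 70); D4 at fret 19 → A5 (MIDI 81).
70 − 81 = -11, so the two pitches are 11 semitones apart, with A5 the higher.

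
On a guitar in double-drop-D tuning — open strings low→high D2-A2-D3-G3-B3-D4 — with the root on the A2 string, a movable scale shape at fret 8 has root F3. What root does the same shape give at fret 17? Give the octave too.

Moving from fret 8 to fret 17 shifts the root by 9 semitones.
F3 up 9 semitones is D4.

D4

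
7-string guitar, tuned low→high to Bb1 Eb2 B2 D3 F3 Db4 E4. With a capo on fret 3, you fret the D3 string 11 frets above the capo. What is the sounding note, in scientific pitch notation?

E4

The capo raises the open D3 by 3 semitones to F3; fretting 11 more gives D3 + 3 + 11 = D3 + 14 semitones = E4.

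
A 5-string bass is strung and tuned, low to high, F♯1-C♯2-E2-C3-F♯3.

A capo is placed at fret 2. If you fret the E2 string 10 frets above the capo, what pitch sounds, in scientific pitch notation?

E3

The capo raises the open E2 by 2 semitones to F♯2; fretting 10 more gives E2 + 2 + 10 = E2 + 12 semitones = E3.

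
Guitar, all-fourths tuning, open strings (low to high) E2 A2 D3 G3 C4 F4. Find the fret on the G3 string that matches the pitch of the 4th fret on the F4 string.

14

Fret 4 on F4 is MIDI 65 + 4 = 69 (A4). On the G3 string (open MIDI 55), that pitch is 69 − 55 = fret 14.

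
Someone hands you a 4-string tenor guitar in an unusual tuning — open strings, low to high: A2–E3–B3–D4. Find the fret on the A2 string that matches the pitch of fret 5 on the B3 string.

B3 at fret 5 is B3 + 5 semitones = E4.
The open A2 string is 14 semitones below the open B3, so the same pitch on the A2 string lies at fret 5 + 14 = 19.

19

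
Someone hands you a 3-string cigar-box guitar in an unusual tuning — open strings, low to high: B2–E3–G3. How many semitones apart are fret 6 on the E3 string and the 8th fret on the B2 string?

E3 at fret 6 → A#3 (MIDI 58); B2 at fret 8 → G3 (MIDI 55).
58 − 55 = 3, so the two pitches are 3 semitones apart, with A#3 the higher.

3 semitones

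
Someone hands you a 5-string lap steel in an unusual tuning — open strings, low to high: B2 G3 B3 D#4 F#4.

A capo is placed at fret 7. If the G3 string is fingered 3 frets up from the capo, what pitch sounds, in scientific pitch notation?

The capo raises the open G3 by 7 semitones to D4; fretting 3 more gives G3 + 7 + 3 = G3 + 10 semitones = F4.

F4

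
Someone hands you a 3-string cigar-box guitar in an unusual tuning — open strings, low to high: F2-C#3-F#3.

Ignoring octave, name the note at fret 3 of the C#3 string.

The open C#3 string plus 3 semitones: C#–D–D#–E.

E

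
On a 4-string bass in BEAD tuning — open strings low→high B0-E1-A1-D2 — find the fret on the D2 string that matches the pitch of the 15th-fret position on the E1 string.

5

Fret 15 on E1 is MIDI 28 + 15 = 43 (G2). On the D2 string (open MIDI 38), that pitch is 43 − 38 = fret 5.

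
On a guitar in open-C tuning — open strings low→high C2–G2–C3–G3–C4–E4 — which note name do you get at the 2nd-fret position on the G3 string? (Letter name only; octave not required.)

The open G3 string plus 2 semitones: G–G#–A.

A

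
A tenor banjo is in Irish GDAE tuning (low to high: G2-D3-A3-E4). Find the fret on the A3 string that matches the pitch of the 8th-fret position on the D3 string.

Fret 8 on D3 is MIDI 50 + 8 = 58 (A♯3). On the A3 string (open MIDI 57), that pitch is 58 − 57 = fret 1.

1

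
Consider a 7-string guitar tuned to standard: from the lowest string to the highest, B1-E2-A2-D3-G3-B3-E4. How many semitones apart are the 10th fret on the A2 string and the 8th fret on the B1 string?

A2 at fret 10 → G3 (MIDI 55); B1 at fret 8 → G2 (MIDI 43).
55 − 43 = 12, so the two pitches are 12 semitones apart, with G3 the higher.

12 semitones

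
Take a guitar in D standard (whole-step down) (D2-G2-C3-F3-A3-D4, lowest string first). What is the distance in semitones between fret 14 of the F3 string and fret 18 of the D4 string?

13 semitones

F3 at fret 14 → G4 (MIDI 67); D4 at fret 18 → G#5 (MIDI 80).
67 − 80 = -13, so the two pitches are 13 semitones apart, with G#5 the higher.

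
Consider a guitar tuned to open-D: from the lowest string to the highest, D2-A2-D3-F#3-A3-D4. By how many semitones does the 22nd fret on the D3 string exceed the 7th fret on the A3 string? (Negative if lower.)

8 semitones

D3 at fret 22 → C5 (MIDI 72); A3 at fret 7 → E4 (MIDI 64).
72 − 64 = 8, so the two pitches are 8 semitones apart.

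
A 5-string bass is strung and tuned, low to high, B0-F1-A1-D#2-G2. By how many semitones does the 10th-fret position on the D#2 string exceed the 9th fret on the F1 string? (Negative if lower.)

11 semitones

D#2 at fret 10 → C#3 (MIDI 49); F1 at fret 9 → D2 (MIDI 38).
49 − 38 = 11, so the two pitches are 11 semitones apart.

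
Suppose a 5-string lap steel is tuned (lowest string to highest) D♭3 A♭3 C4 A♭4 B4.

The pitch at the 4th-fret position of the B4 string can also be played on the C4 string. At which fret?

B4 at fret 4 is B4 + 4 semitones = E♭5.
The open C4 string is 11 semitones below the open B4, so the same pitch on the C4 string lies at fret 4 + 11 = 15.

15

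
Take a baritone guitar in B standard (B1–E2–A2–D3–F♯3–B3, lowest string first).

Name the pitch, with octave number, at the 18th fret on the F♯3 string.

F♯3 is MIDI 54. Adding 18 gives 72, which is C5.

C5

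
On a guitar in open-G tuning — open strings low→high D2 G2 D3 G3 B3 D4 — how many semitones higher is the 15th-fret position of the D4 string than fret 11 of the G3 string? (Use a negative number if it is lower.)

11 semitones

D4 at fret 15 → F5 (MIDI 77); G3 at fret 11 → F#4 (MIDI 66).
77 − 66 = 11, so the two pitches are 11 semitones apart.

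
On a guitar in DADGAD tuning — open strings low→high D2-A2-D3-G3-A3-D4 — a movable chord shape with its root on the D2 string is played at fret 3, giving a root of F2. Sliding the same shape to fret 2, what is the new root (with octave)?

Moving from fret 3 to fret 2 shifts the root by -1 semitone.
F2 down 1 semitone is E2.

E2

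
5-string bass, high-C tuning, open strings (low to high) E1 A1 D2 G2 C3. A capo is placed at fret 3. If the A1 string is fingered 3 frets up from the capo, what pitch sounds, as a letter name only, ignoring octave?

The capo raises the open A1 by 3 semitones to C2; fretting 3 more gives A1 + 3 + 3 = A1 + 6 semitones, landing on D♯.
(Also written E♭.)

D♯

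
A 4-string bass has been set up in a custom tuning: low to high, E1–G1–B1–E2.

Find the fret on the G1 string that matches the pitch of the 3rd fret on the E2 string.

E2 at fret 3 is E2 + 3 semitones = G2.
The open G1 string is 9 semitones below the open E2, so the same pitch on the G1 string lies at fret 3 + 9 = 12.

12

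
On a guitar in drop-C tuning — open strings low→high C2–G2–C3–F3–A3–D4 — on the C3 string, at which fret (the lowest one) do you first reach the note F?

From C3, count semitones up the chromatic scale until reaching F: C–C#–D–D#–E–F — 5 steps.

5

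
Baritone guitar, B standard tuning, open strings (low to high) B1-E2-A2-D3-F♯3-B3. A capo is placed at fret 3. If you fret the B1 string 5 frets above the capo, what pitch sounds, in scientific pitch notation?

G2

The capo raises the open B1 by 3 semitones to D2; fretting 5 more gives B1 + 3 + 5 = B1 + 8 semitones = G2.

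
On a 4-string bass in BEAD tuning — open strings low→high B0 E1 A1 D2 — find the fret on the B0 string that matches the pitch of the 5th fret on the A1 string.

15

A1 at fret 5 is A1 + 5 semitones = D2.
The open B0 string is 10 semitones below the open A1, so the same pitch on the B0 string lies at fret 5 + 10 = 15.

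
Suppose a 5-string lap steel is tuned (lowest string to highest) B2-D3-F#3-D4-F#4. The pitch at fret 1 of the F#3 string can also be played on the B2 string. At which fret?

F#3 at fret 1 is F#3 + 1 semitone = G3.
The open B2 string is 7 semitones below the open F#3, so the same pitch on the B2 string lies at fret 1 + 7 = 8.

8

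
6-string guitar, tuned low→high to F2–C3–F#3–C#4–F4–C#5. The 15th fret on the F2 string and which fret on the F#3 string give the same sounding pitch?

2

Fret 15 on F2 is MIDI 41 + 15 = 56 (G#3). On the F#3 string (open MIDI 54), that pitch is 56 − 54 = fret 2.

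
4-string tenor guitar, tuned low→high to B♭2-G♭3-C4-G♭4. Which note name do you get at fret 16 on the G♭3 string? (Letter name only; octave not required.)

The open G♭3 string plus 16 semitones: Gb–G–Ab–A–…–Ab–A–Bb.
(Equivalently spelled A♯.)

B♭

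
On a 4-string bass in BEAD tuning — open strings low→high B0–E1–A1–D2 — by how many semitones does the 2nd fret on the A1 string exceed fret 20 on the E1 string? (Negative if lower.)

-13 semitones

A1 at fret 2 → B1 (MIDI 35); E1 at fret 20 → C3 (MIDI 48).
35 − 48 = -13, so the two pitches are 13 semitones apart.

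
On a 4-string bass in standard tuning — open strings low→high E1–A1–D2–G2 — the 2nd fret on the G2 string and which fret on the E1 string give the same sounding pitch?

17

Fret 2 on G2 is MIDI 43 + 2 = 45 (A2). On the E1 string (open MIDI 28), that pitch is 45 − 28 = fret 17.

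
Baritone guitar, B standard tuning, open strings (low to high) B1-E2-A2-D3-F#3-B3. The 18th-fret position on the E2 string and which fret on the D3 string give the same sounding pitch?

Fret 18 on E2 is MIDI 40 + 18 = 58 (A#3). On the D3 string (open MIDI 50), that pitch is 58 − 50 = fret 8.

8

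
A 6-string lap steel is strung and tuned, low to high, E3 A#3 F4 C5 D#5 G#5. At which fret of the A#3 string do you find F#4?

8

F#4 is 8 semitones above the open A#3 (A#–B–C–C#–D–D#–E–F–F#), so it sits at fret 8.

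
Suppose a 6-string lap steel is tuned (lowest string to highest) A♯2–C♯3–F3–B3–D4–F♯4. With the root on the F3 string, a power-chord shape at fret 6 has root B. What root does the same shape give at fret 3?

G♯

Moving from fret 6 to fret 3 shifts the root by -3 semitones.
B down 3 semitones is G♯.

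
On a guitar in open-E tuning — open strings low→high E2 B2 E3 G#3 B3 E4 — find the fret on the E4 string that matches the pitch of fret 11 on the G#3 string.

Fret 11 on G#3 is MIDI 56 + 11 = 67 (G4). On the E4 string (open MIDI 64), that pitch is 67 − 64 = fret 3.

3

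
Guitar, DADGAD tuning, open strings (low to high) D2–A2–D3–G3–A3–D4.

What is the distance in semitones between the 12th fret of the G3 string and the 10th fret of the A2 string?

G3 at fret 12 → G4 (MIDI 67); A2 at fret 10 → G3 (MIDI 55).
67 − 55 = 12, so the two pitches are 12 semitones apart, with G4 the higher.

12 semitones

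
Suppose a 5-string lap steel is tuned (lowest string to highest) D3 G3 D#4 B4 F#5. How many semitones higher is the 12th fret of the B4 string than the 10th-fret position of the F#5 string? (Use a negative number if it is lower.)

-5 semitones

B4 at fret 12 → B5 (MIDI 83); F#5 at fret 10 → E6 (MIDI 88).
83 − 88 = -5, so the two pitches are 5 semitones apart.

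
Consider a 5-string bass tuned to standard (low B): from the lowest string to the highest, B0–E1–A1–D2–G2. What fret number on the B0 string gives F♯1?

7

F♯1 is 7 semitones above the open B0 (B–C–C#–D–D#–E–F–F#), so it sits at fret 7.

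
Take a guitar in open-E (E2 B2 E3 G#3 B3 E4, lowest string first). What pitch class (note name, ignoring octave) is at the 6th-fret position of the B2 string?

Each fret is one semitone, so B2 + 6 = F.

F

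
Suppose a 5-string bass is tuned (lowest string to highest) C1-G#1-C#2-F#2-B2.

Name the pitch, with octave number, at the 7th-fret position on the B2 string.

Each fret is one semitone, so B2 + 7 = F#3.
(Equivalently spelled Gb3.)

F#3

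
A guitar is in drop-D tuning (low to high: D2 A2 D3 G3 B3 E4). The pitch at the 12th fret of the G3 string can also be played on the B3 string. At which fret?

Fret 12 on G3 is MIDI 55 + 12 = 67 (G4). On the B3 string (open MIDI 59), that pitch is 67 − 59 = fret 8.

8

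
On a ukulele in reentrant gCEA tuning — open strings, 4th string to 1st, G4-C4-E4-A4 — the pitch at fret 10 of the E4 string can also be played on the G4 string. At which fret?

7

E4 at fret 10 is E4 + 10 semitones = D5.
The open G4 string is 3 semitones above the open E4, so the same pitch on the G4 string lies at fret 10 − 3 = 7.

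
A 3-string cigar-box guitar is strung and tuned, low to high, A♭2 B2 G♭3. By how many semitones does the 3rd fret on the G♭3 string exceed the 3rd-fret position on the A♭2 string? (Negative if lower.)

10 semitones

G♭3 at fret 3 → A3 (MIDI 57); A♭2 at fret 3 → B2 (MIDI 47).
57 − 47 = 10, so the two pitches are 10 semitones apart.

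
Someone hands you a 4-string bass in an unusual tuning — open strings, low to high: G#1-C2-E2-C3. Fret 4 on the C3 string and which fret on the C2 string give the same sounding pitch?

Fret 4 on C3 is MIDI 48 + 4 = 52 (E3). On the C2 string (open MIDI 36), that pitch is 52 − 36 = fret 16.

16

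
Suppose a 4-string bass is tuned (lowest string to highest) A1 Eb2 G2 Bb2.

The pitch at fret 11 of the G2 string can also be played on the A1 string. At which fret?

21

G2 at fret 11 is G2 + 11 semitones = Gb3.
The open A1 string is 10 semitones below the open G2, so the same pitch on the A1 string lies at fret 11 + 10 = 21.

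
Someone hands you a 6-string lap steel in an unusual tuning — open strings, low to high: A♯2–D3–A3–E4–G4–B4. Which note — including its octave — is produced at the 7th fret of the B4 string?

F♯5

Each fret is one semitone, so B4 + 7 = F♯5.
(Equivalently spelled G♭5.)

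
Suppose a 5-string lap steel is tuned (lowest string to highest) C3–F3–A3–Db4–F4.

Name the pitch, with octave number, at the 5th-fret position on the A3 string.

D4

The open A3 string plus 5 semitones: A–Bb–B–C–Db–D.
The walk passes from B into C once, so the octave number goes from 3 to 4.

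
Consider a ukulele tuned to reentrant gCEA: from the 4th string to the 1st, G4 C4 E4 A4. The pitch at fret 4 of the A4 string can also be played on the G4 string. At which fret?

A4 at fret 4 is A4 + 4 semitones = C♯5.
The open G4 string is 2 semitones below the open A4, so the same pitch on the G4 string lies at fret 4 + 2 = 6.

6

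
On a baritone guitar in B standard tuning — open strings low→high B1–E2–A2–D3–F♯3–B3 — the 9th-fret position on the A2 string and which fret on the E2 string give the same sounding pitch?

14

Fret 9 on A2 is MIDI 45 + 9 = 54 (F♯3). On the E2 string (open MIDI 40), that pitch is 54 − 40 = fret 14.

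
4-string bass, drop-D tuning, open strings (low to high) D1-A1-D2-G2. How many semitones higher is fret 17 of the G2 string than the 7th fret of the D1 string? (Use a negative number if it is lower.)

27 semitones

G2 at fret 17 → C4 (MIDI 60); D1 at fret 7 → A1 (MIDI 33).
60 − 33 = 27, so the two pitches are 27 semitones apart.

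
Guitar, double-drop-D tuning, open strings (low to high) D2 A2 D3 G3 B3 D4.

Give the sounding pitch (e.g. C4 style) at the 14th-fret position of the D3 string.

The open D3 string plus 14 semitones: D–D#–E–F–…–D–D#–E.
The walk passes from B into C once, so the octave number goes from 3 to 4.

E4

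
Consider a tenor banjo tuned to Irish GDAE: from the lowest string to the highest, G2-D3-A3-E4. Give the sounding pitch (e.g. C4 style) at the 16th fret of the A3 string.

C#5

A3 is MIDI 57. Adding 16 gives 73, which is C#5.
(Equivalently spelled Db5.)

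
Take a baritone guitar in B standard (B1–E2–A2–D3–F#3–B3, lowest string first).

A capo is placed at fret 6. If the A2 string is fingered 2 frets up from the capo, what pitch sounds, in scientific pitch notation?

The capo raises the open A2 by 6 semitones to D#3; fretting 2 more gives A2 + 6 + 2 = A2 + 8 semitones = F3.

F3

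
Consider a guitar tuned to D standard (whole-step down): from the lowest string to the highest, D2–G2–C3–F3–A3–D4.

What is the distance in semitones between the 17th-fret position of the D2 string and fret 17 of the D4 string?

D2 at fret 17 → G3 (MIDI 55); D4 at fret 17 → G5 (MIDI 79).
55 − 79 = -24, so the two pitches are 24 semitones apart, with G5 the higher.

24 semitones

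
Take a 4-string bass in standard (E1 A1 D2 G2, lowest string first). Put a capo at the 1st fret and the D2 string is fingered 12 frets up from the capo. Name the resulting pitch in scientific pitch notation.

D#3

The capo raises the open D2 by 1 semitone to D#2; fretting 12 more gives D2 + 1 + 12 = D2 + 13 semitones = D#3.
(Also written Eb.)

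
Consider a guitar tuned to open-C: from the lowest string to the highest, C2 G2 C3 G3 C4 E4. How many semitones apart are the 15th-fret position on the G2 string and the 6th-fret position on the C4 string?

G2 at fret 15 → A#3 (MIDI 58); C4 at fret 6 → F#4 (MIDI 66).
58 − 66 = -8, so the two pitches are 8 semitones apart, with F#4 the higher.

8 semitones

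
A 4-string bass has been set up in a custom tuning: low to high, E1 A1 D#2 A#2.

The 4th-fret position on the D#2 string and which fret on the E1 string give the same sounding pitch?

Fret 4 on D#2 is MIDI 39 + 4 = 43 (G2). On the E1 string (open MIDI 28), that pitch is 43 − 28 = fret 15.

15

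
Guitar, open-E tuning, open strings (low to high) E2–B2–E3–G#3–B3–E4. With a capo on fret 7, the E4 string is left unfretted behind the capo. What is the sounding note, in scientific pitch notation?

The capo raises the open E4 by 7 semitones to B4; fretting 0 more gives E4 + 7 + 0 = E4 + 7 semitones = B4.

B4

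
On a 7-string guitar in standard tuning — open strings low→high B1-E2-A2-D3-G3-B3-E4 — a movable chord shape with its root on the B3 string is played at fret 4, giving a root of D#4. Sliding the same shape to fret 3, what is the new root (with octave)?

Moving from fret 4 to fret 3 shifts the root by -1 semitone.
D#4 down 1 semitone is D4.

D4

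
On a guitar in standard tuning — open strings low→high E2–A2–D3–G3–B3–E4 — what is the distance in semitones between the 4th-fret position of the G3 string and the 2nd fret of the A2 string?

12 semitones

G3 at fret 4 → B3 (MIDI 59); A2 at fret 2 → B2 (MIDI 47).
59 − 47 = 12, so the two pitches are 12 semitones apart, with B3 the higher.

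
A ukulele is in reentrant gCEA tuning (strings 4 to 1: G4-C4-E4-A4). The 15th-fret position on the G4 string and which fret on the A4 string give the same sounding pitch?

13

Fret 15 on G4 is MIDI 67 + 15 = 82 (A#5). On the A4 string (open MIDI 69), that pitch is 82 − 69 = fret 13.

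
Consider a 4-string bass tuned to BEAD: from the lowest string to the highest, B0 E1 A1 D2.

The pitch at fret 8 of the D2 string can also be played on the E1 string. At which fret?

Fret 8 on D2 is MIDI 38 + 8 = 46 (A♯2). On the E1 string (open MIDI 28), that pitch is 46 − 28 = fret 18.

18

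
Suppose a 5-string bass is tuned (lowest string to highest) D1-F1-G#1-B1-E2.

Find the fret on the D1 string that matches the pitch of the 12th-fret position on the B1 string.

B1 at fret 12 is B1 + 12 semitones = B2.
The open D1 string is 9 semitones below the open B1, so the same pitch on the D1 string lies at fret 12 + 9 = 21.

21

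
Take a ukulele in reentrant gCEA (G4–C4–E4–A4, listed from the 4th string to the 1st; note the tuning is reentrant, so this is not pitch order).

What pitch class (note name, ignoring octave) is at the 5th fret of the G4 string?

C

The open G4 string plus 5 semitones: G–G#–A–A#–B–C.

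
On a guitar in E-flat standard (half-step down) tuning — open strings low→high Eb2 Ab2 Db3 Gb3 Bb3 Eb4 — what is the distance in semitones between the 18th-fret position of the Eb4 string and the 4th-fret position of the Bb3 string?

19 semitones

Eb4 at fret 18 → A5 (MIDI 81); Bb3 at fret 4 → D4 (MIDI 62).
81 − 62 = 19, so the two pitches are 19 semitones apart, with A5 the higher.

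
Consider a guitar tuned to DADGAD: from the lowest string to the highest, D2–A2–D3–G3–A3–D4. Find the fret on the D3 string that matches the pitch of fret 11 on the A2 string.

6

A2 at fret 11 is A2 + 11 semitones = G#3.
The open D3 string is 5 semitones above the open A2, so the same pitch on the D3 string lies at fret 11 − 5 = 6.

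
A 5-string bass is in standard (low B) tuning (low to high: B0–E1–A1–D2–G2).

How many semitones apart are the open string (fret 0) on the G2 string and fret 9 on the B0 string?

G2 at fret 0 → G2 (MIDI 43); B0 at fret 9 → G♯1 (MIDI 32).
43 − 32 = 11, so the two pitches are 11 semitones apart, with G2 the higher.

11 semitones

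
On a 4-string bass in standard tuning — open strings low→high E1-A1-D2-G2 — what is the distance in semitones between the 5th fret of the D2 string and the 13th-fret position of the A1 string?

3 semitones

D2 at fret 5 → G2 (MIDI 43); A1 at fret 13 → A♯2 (MIDI 46).
43 − 46 = -3, so the two pitches are 3 semitones apart, with A♯2 the higher.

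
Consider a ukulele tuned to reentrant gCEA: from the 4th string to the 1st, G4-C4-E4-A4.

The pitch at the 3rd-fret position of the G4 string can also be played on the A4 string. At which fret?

1

Fret 3 on G4 is MIDI 67 + 3 = 70 (A#4). On the A4 string (open MIDI 69), that pitch is 70 − 69 = fret 1.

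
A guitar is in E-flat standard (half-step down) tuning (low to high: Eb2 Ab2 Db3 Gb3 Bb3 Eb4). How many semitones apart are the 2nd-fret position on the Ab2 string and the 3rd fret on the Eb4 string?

Ab2 at fret 2 → Bb2 (MIDI 46); Eb4 at fret 3 → Gb4 (MIDI 66).
46 − 66 = -20, so the two pitches are 20 semitones apart, with Gb4 the higher.

20 semitones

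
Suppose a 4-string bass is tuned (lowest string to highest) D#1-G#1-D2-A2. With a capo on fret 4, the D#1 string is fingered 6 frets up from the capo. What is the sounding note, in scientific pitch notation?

C#2

The capo raises the open D#1 by 4 semitones to G1; fretting 6 more gives D#1 + 4 + 6 = D#1 + 10 semitones = C#2.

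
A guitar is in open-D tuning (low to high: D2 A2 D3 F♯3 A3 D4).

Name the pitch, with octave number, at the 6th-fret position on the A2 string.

D♯3

The open A2 string plus 6 semitones: A–A#–B–C–C#–D–D#.
The walk passes from B into C once, so the octave number goes from 2 to 3.
(Equivalently spelled E♭3.)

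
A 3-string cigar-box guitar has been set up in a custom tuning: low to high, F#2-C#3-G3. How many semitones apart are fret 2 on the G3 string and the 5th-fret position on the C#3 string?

G3 at fret 2 → A3 (MIDI 57); C#3 at fret 5 → F#3 (MIDI 54).
57 − 54 = 3, so the two pitches are 3 semitones apart, with A3 the higher.

3 semitones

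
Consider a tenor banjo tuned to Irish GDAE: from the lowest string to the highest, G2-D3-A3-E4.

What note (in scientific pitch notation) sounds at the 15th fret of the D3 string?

F4

The open D3 string plus 15 semitones: D–D#–E–F–…–D#–E–F.
The walk passes from B into C once, so the octave number goes from 3 to 4.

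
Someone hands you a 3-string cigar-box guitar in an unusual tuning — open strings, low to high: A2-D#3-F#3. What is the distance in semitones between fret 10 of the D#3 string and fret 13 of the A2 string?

3 semitones

D#3 at fret 10 → C#4 (MIDI 61); A2 at fret 13 → A#3 (MIDI 58).
61 − 58 = 3, so the two pitches are 3 semitones apart, with C#4 the higher.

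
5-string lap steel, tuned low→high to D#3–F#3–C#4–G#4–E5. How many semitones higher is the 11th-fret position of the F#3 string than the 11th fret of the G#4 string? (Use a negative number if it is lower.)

-14 semitones

F#3 at fret 11 → F4 (MIDI 65); G#4 at fret 11 → G5 (MIDI 79).
65 − 79 = -14, so the two pitches are 14 semitones apart.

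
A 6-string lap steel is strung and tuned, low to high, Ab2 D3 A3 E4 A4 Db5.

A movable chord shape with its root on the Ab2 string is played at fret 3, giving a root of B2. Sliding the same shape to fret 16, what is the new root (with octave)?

C4

Moving from fret 3 to fret 16 shifts the root by 13 semitones.
B2 up 13 semitones is C4.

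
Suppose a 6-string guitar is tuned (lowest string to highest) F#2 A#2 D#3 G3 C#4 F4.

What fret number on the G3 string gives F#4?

11

F#4 is 11 semitones above the open G3 (G–G#–A–A#–…–E–F–F#), so it sits at fret 11.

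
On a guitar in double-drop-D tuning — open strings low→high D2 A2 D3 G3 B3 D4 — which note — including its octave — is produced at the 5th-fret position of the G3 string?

Each fret is one semitone, so G3 + 5 = C4.

C4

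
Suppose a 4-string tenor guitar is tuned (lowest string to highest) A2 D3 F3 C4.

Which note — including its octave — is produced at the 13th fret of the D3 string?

D#4

Each fret is one semitone, so D3 + 13 = D#4.
(Equivalently spelled Eb4.)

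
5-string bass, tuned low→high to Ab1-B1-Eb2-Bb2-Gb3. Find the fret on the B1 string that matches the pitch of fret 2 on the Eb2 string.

Eb2 at fret 2 is Eb2 + 2 semitones = F2.
The open B1 string is 4 semitones below the open Eb2, so the same pitch on the B1 string lies at fret 2 + 4 = 6.

6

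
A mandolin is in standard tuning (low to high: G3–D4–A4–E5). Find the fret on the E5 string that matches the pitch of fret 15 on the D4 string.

Fret 15 on D4 is MIDI 62 + 15 = 77 (F5). On the E5 string (open MIDI 76), that pitch is 77 − 76 = fret 1.

1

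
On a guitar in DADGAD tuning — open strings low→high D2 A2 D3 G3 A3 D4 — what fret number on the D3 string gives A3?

7

A3 is 7 semitones above the open D3 (D–D#–E–F–F#–G–G#–A), so it sits at fret 7.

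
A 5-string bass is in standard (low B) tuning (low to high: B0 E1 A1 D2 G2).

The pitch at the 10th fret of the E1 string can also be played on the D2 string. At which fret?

E1 at fret 10 is E1 + 10 semitones = D2.
The open D2 string is 10 semitones above the open E1, so the same pitch on the D2 string lies at fret 10 − 10 = 0.

0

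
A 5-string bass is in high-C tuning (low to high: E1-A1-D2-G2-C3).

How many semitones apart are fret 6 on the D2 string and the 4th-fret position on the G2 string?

3 semitones

D2 at fret 6 → G#2 (MIDI 44); G2 at fret 4 → B2 (MIDI 47).
44 − 47 = -3, so the two pitches are 3 semitones apart, with B2 the higher.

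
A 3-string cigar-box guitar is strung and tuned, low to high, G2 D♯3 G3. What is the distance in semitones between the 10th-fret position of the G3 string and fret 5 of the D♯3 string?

G3 at fret 10 → F4 (MIDI 65); D♯3 at fret 5 → G♯3 (MIDI 56).
65 − 56 = 9, so the two pitches are 9 semitones apart, with F4 the higher.

9 semitones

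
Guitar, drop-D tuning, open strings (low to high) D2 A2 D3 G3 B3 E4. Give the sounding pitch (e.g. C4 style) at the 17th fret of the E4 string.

A5

The open E4 string plus 17 semitones: E–F–F#–G–…–G–G#–A.
The walk passes from B into C once, so the octave number goes from 4 to 5.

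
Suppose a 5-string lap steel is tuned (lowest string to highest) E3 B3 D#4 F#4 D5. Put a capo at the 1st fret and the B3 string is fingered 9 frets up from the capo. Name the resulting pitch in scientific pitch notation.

The capo raises the open B3 by 1 semitone to C4; fretting 9 more gives B3 + 1 + 9 = B3 + 10 semitones = A4.

A4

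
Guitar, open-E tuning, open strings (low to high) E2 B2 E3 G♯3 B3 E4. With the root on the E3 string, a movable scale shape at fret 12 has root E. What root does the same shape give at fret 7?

Moving from fret 12 to fret 7 shifts the root by -5 semitones.
E down 5 semitones is B.

B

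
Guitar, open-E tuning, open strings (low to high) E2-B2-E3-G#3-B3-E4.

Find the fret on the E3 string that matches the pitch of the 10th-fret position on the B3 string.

17

Fret 10 on B3 is MIDI 59 + 10 = 69 (A4). On the E3 string (open MIDI 52), that pitch is 69 − 52 = fret 17.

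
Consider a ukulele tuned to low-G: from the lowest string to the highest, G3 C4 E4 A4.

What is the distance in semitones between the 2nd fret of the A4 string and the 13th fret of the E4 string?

6 semitones

A4 at fret 2 → B4 (MIDI 71); E4 at fret 13 → F5 (MIDI 77).
71 − 77 = -6, so the two pitches are 6 semitones apart, with F5 the higher.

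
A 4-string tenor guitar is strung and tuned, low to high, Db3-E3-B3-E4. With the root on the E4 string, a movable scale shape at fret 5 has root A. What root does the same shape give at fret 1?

Moving from fret 5 to fret 1 shifts the root by -4 semitones.
A down 4 semitones is F.

F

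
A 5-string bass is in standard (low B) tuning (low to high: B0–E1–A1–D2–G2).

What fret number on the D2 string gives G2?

5

G2 is 5 semitones above the open D2 (D–D#–E–F–F#–G), so it sits at fret 5.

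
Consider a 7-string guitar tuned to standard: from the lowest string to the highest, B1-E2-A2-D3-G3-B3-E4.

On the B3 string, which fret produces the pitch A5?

22

A5 is 22 semitones above the open B3 (B–C–C#–D–…–G–G#–A), so it sits at fret 22.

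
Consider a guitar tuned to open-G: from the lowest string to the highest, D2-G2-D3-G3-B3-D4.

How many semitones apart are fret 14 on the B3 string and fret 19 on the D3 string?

4 semitones

B3 at fret 14 → C♯5 (MIDI 73); D3 at fret 19 → A4 (MIDI 69).
73 − 69 = 4, so the two pitches are 4 semitones apart, with C♯5 the higher.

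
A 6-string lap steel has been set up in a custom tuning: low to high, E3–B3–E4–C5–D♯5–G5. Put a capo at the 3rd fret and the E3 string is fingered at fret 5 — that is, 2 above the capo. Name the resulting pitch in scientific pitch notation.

The capo raises the open E3 by 3 semitones to G3; fretting 2 more gives E3 + 3 + 2 = E3 + 5 semitones = A3.

A3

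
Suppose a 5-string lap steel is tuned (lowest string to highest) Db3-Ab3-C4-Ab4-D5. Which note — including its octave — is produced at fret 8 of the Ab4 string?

The open Ab4 string plus 8 semitones: Ab–A–Bb–B–C–Db–D–Eb–E.
The walk passes from B into C once, so the octave number goes from 4 to 5.

E5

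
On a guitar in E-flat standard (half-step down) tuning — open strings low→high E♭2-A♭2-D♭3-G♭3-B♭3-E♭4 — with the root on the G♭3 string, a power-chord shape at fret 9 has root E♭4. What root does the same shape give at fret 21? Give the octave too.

Moving from fret 9 to fret 21 shifts the root by 12 semitones.
E♭4 up 12 semitones is E♭5.

E♭5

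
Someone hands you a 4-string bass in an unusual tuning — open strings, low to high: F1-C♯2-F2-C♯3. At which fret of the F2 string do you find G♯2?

G♯2 is 3 semitones above the open F2 (F–F#–G–G#), so it sits at fret 3.

3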